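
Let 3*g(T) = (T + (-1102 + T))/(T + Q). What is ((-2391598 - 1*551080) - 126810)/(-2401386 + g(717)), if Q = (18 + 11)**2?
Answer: 77971668/61000423 ≈ 1.2782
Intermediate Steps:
Q = 841 (Q = 29**2 = 841)
g(T) = (-1102 + 2*T)/(3*(841 + T)) (g(T) = ((T + (-1102 + T))/(T + 841))/3 = ((-1102 + 2*T)/(841 + T))/3 = (-1102 + 2*T)/(3*(841 + T)))
((-2391598 - 1*551080) - 126810)/(-2401386 + g(717)) = ((-2391598 - 1*551080) - 126810)/(-2401386 + 2*(-551 + 717)/(3*(841 + 717))) = ((-2391598 - 551080) - 126810)/(-2401386 + (2/3)*166/1558) = (-2942678 - 126810)/(-2401386 + (2/3)*(1/1558)*166) = -3069488/(-2401386 + 166/2337) = -3069488/(-5612038916/2337) = -3069488*(-2337/5612038916) = 77971668/61000423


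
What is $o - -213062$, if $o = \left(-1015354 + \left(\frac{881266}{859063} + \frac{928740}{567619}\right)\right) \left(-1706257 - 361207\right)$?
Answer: $\frac{1023614157934987099162910}{487620480997} \approx 2.0992 \cdot 10^{12}$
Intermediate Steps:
$o = \frac{1023614054041592176980096}{487620480997}$ ($o = \left(-1015354 + \left(881266 \cdot \frac{1}{859063} + 928740 \cdot \frac{1}{567619}\right)\right) \left(-2067464\right) = \left(-1015354 + \left(\frac{881266}{859063} + \frac{928740}{567619}\right)\right) \left(-2067464\right) = \left(-1015354 + \frac{1298069496274}{487620480997}\right) \left(-2067464\right) = \left(- \frac{495106107792731664}{487620480997}\right) \left(-2067464\right) = \frac{1023614054041592176980096}{487620480997} \approx 2.0992 \cdot 10^{12}$)
$o - -213062 = \frac{1023614054041592176980096}{487620480997} - -213062 = \frac{1023614054041592176980096}{487620480997} + 213062 = \frac{1023614157934987099162910}{487620480997}$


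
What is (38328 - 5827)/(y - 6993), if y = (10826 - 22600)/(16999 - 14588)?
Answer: -11194273/2410271 ≈ -4.6444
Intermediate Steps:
y = -11774/2411 ≈ -4.8835
(38328 - 5827)/(y - 6993) = (38328 - 5827)/(-11774/2411 - 6993) = 32501/(-16871897/2411) = 32501*(-2411/16871897) = -11194273/2410271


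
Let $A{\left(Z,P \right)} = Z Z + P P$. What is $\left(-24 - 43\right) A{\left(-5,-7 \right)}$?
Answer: $-4958$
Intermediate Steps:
$A{\left(Z,P \right)} = P^{2} + Z^{2}$ ($A{\left(Z,P \right)} = Z^{2} + P^{2} = P^{2} + Z^{2}$)
$\left(-24 - 43\right) A{\left(-5,-7 \right)} = \left(-24 - 43\right) \left(\left(-7\right)^{2} + \left(-5\right)^{2}\right) = - 67 \left(49 + 25\right) = \left(-67\right) 74 = -4958$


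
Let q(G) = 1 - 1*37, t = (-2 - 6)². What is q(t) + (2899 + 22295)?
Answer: 25158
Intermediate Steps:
t = 64 (t = (-8)² = 64)
q(G) = -36 (q(G) = 1 - 37 = -36)
q(t) + (2899 + 22295) = -36 + (2899 + 22295) = -36 + 25194 = 25158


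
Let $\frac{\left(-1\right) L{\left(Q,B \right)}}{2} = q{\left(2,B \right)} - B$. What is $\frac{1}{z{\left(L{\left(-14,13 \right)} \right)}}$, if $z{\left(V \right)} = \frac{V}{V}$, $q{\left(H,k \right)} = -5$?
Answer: $1$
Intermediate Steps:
$L{\left(Q,B \right)} = 10 + 2 B$ ($L{\left(Q,B \right)} = - 2 \left(-5 - B\right) = 10 + 2 B$)
$z{\left(V \right)} = 1$
$\frac{1}{z{\left(L{\left(-14,13 \right)} \right)}} = 1^{-1} = 1$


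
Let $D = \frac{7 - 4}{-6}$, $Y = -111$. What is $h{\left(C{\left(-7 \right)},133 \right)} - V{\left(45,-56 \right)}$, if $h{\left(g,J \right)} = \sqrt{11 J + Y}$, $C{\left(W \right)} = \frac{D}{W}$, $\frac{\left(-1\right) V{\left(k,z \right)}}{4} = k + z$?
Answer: $-44 + 26 \sqrt{2} \approx -7.2304$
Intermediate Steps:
$D = - \frac{1}{2}$ ($D = 3 \left(- \frac{1}{6}\right) = - \frac{1}{2} \approx -0.5$)
$V{\left(k,z \right)} = - 4 k - 4 z$ ($V{\left(k,z \right)} = - 4 \left(k + z\right) = - 4 k - 4 z$)
$C{\left(W \right)} = - \frac{1}{2 W}$
$h{\left(g,J \right)} = \sqrt{-111 + 11 J}$ ($h{\left(g,J \right)} = \sqrt{11 J - 111} = \sqrt{-111 + 11 J}$)
$h{\left(C{\left(-7 \right)},133 \right)} - V{\left(45,-56 \right)} = \sqrt{-111 + 11 \cdot 133} - \left(\left(-4\right) 45 - -224\right) = \sqrt{-111 + 1463} - \left(-180 + 224\right) = \sqrt{1352} - 44 = 26 \sqrt{2} - 44 = -44 + 26 \sqrt{2}$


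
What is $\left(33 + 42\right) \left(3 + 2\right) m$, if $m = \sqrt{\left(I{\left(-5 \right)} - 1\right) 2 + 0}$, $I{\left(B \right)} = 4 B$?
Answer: $375 i \sqrt{42} \approx 2430.3 i$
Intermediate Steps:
$m = i \sqrt{42}$ ($m = \sqrt{\left(4 \left(-5\right) - 1\right) 2 + 0} = \sqrt{\left(-20 - 1\right) 2 + 0} = \sqrt{\left(-21\right) 2 + 0} = \sqrt{-42 + 0} = \sqrt{-42} = i \sqrt{42} \approx 6.4807 i$)
$\left(33 + 42\right) \left(3 + 2\right) m = \left(33 + 42\right) \left(3 + 2\right) i \sqrt{42} = 75 \cdot 5 i \sqrt{42} = 375 i \sqrt{42}$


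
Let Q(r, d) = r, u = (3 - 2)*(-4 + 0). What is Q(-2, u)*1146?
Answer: -2292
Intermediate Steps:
u = -4 (u = 1*(-4) = -4)
Q(-2, u)*1146 = -2*1146 = -2292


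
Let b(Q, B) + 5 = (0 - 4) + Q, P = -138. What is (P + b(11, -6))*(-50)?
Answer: 6800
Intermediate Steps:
b(Q, B) = -9 + Q (b(Q, B) = -5 + ((0 - 4) + Q) = -5 + (-4 + Q) = -9 + Q)
(P + b(11, -6))*(-50) = (-138 + (-9 + 11))*(-50) = (-138 + 2)*(-50) = -136*(-50) = 6800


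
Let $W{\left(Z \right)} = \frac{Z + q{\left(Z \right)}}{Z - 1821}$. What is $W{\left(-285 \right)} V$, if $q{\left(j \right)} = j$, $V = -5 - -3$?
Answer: $- \frac{190}{351} \approx -0.54131$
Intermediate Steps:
$V = -2$ ($V = -5 + 3 = -2$)
$W{\left(Z \right)} = \frac{2 Z}{-1821 + Z}$ ($W{\left(Z \right)} = \frac{Z + Z}{Z - 1821} = \frac{2 Z}{-1821 + Z}$)
$W{\left(-285 \right)} V = 2 \left(-285\right) \frac{1}{-1821 - 285} \left(-2\right) = 2 \left(-285\right) \frac{1}{-2106} \left(-2\right) = 2 \left(-285\right) \left(- \frac{1}{2106}\right) \left(-2\right) = \frac{95}{351} \left(-2\right) = - \frac{190}{351}$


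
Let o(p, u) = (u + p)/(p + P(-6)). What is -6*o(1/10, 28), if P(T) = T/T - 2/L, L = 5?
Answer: -1686/7 ≈ -240.86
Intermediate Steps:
P(T) = ⅗ (P(T) = T/T - 2/5 = 1 - 2*⅕ = 1 - ⅖ = ⅗)
o(p, u) = (p + u)/(⅗ + p) (o(p, u) = (u + p)/(p + ⅗) = (p + u)/(⅗ + p))
-6*o(1/10, 28) = -30*(1/10 + 28)/(3 + 5/10) = -30*(⅒ + 28)/(3 + 5*(⅒)) = -30*281/((3 + ½)*10) = -30*281/(7/2*10) = -30*2*281/(7*10) = -6*281/7 = -1686/7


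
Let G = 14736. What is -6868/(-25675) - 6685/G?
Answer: -70430527/378346800 ≈ -0.18615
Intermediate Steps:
-6868/(-25675) - 6685/G = -6868/(-25675) - 6685/14736 = -6868*(-1/25675) - 6685*1/14736 = 6868/25675 - 6685/14736 = -70430527/378346800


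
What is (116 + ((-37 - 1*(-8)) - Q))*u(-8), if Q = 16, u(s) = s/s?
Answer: 71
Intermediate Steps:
u(s) = 1
(116 + ((-37 - 1*(-8)) - Q))*u(-8) = (116 + ((-37 - 1*(-8)) - 1*16))*1 = (116 + ((-37 + 8) - 16))*1 = (116 + (-29 - 16))*1 = (116 - 45)*1 = 71*1 = 71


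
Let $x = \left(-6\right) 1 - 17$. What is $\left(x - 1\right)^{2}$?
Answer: $576$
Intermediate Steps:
$x = -23$ ($x = -6 - 17 = -23$)
$\left(x - 1\right)^{2} = \left(-23 - 1\right)^{2} = \left(-24\right)^{2} = 576$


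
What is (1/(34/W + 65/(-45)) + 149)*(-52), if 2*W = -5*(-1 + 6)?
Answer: -7248176/937 ≈ -7735.5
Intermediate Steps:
W = -25/2 (W = (-5*(-1 + 6))/2 = (-5*5)/2 = (1/2)*(-25) = -25/2 ≈ -12.500)
(1/(34/W + 65/(-45)) + 149)*(-52) = (1/(34/(-25/2) + 65/(-45)) + 149)*(-52) = (1/(34*(-2/25) + 65*(-1/45)) + 149)*(-52) = (1/(-68/25 - 13/9) + 149)*(-52) = (1/(-937/225) + 149)*(-52) = (-225/937 + 149)*(-52) = (139388/937)*(-52) = -7248176/937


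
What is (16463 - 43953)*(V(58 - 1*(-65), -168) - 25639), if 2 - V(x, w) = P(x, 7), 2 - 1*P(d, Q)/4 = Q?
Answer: 704211330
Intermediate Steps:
P(d, Q) = 8 - 4*Q
V(x, w) = 22 (V(x, w) = 2 - (8 - 4*7) = 2 - (8 - 28) = 2 - 1*(-20) = 2 + 20 = 22)
(16463 - 43953)*(V(58 - 1*(-65), -168) - 25639) = (16463 - 43953)*(22 - 25639) = -27490*(-25617) = 704211330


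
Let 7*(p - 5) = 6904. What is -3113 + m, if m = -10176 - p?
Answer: -99962/7 ≈ -14280.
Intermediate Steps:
p = 6939/7 (p = 5 + (1/7)*6904 = 5 + 6904/7 = 6939/7 ≈ 991.29)
m = -78171/7 (m = -10176 - 1*6939/7 = -10176 - 6939/7 = -78171/7 ≈ -11167.)
-3113 + m = -3113 - 78171/7 = -99962/7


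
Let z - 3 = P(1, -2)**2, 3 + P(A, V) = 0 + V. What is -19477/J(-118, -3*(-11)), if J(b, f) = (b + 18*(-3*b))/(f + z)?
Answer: -1188097/6254 ≈ -189.97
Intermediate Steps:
P(A, V) = -3 + V (P(A, V) = -3 + (0 + V) = -3 + V)
z = 28 (z = 3 + (-3 - 2)**2 = 3 + (-5)**2 = 3 + 25 = 28)
J(b, f) = -53*b/(28 + f) (J(b, f) = (b + 18*(-3*b))/(f + 28) = (b - 54*b)/(28 + f) = (-53*b)/(28 + f) = -53*b/(28 + f))
-19477/J(-118, -3*(-11)) = -19477/((-53*(-118)/(28 - 3*(-11)))) = -19477/((-53*(-118)/(28 + 33))) = -19477/((-53*(-118)/61)) = -19477/((-53*(-118)*1/61)) = -19477/6254/61 = -19477*61/6254 = -1188097/6254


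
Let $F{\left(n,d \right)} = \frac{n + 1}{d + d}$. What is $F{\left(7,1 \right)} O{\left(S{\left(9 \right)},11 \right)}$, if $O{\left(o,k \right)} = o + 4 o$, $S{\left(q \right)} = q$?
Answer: $180$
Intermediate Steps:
$O{\left(o,k \right)} = 5 o$
$F{\left(n,d \right)} = \frac{1 + n}{2 d}$
$F{\left(7,1 \right)} O{\left(S{\left(9 \right)},11 \right)} = \frac{1 + 7}{2 \cdot 1} \cdot 5 \cdot 9 = \frac{1}{2} \cdot 1 \cdot 8 \cdot 45 = 4 \cdot 45 = 180$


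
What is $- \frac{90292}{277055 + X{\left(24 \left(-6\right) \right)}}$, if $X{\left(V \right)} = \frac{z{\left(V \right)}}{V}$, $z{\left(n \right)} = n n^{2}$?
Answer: $- \frac{90292}{297791} \approx -0.30321$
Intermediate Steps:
$z{\left(n \right)} = n^{3}$
$X{\left(V \right)} = V^{2}$ ($X{\left(V \right)} = \frac{V^{3}}{V} = V^{2}$)
$- \frac{90292}{277055 + X{\left(24 \left(-6\right) \right)}} = - \frac{90292}{277055 + \left(24 \left(-6\right)\right)^{2}} = - \frac{90292}{277055 + \left(-144\right)^{2}} = - \frac{90292}{277055 + 20736} = - \frac{90292}{297791}$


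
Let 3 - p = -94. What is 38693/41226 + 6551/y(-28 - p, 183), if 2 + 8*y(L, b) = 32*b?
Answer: 1193540515/120668502 ≈ 9.8911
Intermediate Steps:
p = 97 (p = 3 - 1*(-94) = 3 + 94 = 97)
y(L, b) = -¼ + 4*b (y(L, b) = -¼ + (32*b)/8 = -¼ + 4*b)
38693/41226 + 6551/y(-28 - p, 183) = 38693/41226 + 6551/(-¼ + 4*183) = 38693*(1/41226) + 6551/(-¼ + 732) = 38693/41226 + 6551/(2927/4) = 38693/41226 + 6551*(4/2927) = 38693/41226 + 26204/2927 = 1193540515/120668502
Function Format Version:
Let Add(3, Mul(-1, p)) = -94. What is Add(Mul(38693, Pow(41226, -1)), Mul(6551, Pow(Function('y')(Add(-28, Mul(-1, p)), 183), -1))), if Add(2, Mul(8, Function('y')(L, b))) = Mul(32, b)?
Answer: Rational(1193540515, 120668502) ≈ 9.8911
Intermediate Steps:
p = 97 (p = Add(3, Mul(-1, -94)) = Add(3, 94) = 97)
Function('y')(L, b) = Add(Rational(-1, 4), Mul(4, b)) (Function('y')(L, b) = Add(Rational(-1, 4), Mul(Rational(1, 8), Mul(32, b))) = Add(Rational(-1, 4), Mul(4, b)))
Add(Mul(38693, Pow(41226, -1)), Mul(6551, Pow(Function('y')(Add(-28, Mul(-1, p)), 183), -1))) = Add(Mul(38693, Pow(41226, -1)), Mul(6551, Pow(Add(Rational(-1, 4), Mul(4, 183)), -1))) = Add(Mul(38693, Rational(1, 41226)), Mul(6551, Pow(Add(Rational(-1, 4), 732), -1))) = Add(Rational(38693, 41226), Mul(6551, Pow(Rational(2927, 4), -1))) = Add(Rational(38693, 41226), Mul(6551, Rational(4, 2927))) = Add(Rational(38693, 41226), Rational(26204, 2927)) = Rational(1193540515, 120668502)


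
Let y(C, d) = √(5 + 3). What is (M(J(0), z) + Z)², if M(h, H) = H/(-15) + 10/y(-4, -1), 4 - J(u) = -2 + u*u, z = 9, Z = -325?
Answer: 5301393/50 - 1628*√2 ≈ 1.0373e+5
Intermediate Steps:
y(C, d) = 2*√2 (y(C, d) = √8 = 2*√2)
J(u) = 6 - u² (J(u) = 4 - (-2 + u*u) = 4 - (-2 + u²) = 4 + (2 - u²) = 6 - u²)
M(h, H) = -H/15 + 5*√2/2 (M(h, H) = H/(-15) + 10/((2*√2)) = H*(-1/15) + 10*(√2/4) = -H/15 + 5*√2/2)
(M(J(0), z) + Z)² = ((-1/15*9 + 5*√2/2) - 325)² = ((-⅗ + 5*√2/2) - 325)² = (-1628/5 + 5*√2/2)²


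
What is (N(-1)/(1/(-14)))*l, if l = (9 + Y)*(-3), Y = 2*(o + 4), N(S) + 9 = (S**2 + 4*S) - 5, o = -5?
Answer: -4998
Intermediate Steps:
N(S) = -14 + S**2 + 4*S (N(S) = -9 + ((S**2 + 4*S) - 5) = -9 + (-5 + S**2 + 4*S) = -14 + S**2 + 4*S)
Y = -2 (Y = 2*(-5 + 4) = 2*(-1) = -2)
l = -21 (l = (9 - 2)*(-3) = 7*(-3) = -21)
(N(-1)/(1/(-14)))*l = ((-14 + (-1)**2 + 4*(-1))/(1/(-14)))*(-21) = ((-14 + 1 - 4)/(-1/14))*(-21) = -17*(-14)*(-21) = 238*(-21) = -4998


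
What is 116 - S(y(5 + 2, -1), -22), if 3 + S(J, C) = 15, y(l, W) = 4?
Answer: 104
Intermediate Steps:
S(J, C) = 12 (S(J, C) = -3 + 15 = 12)
116 - S(y(5 + 2, -1), -22) = 116 - 1*12 = 116 - 12 = 104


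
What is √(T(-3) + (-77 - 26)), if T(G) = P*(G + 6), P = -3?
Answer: 4*I*√7 ≈ 10.583*I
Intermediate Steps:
T(G) = -18 - 3*G (T(G) = -3*(G + 6) = -3*(6 + G) = -18 - 3*G)
√(T(-3) + (-77 - 26)) = √((-18 - 3*(-3)) + (-77 - 26)) = √((-18 + 9) - 103) = √(-9 - 103) = √(-112) = 4*I*√7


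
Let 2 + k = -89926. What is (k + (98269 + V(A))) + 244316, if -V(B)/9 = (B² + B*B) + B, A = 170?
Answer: -269073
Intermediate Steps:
k = -89928 (k = -2 - 89926 = -89928)
V(B) = -18*B² - 9*B (V(B) = -9*((B² + B*B) + B) = -9*((B² + B²) + B) = -9*(2*B² + B) = -9*(B + 2*B²) = -18*B² - 9*B)
(k + (98269 + V(A))) + 244316 = (-89928 + (98269 - 9*170*(1 + 2*170))) + 244316 = (-89928 + (98269 - 9*170*(1 + 340))) + 244316 = (-89928 + (98269 - 9*170*341)) + 244316 = (-89928 + (98269 - 521730)) + 244316 = (-89928 - 423461) + 244316 = -513389 + 244316 = -269073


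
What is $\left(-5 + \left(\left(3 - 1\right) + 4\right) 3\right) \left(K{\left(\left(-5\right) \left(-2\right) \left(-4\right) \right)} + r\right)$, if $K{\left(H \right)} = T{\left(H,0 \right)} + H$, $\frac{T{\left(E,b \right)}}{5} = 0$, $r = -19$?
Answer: $-767$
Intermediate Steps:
$T{\left(E,b \right)} = 0$ ($T{\left(E,b \right)} = 5 \cdot 0 = 0$)
$K{\left(H \right)} = H$ ($K{\left(H \right)} = 0 + H = H$)
$\left(-5 + \left(\left(3 - 1\right) + 4\right) 3\right) \left(K{\left(\left(-5\right) \left(-2\right) \left(-4\right) \right)} + r\right) = \left(-5 + \left(\left(3 - 1\right) + 4\right) 3\right) \left(\left(-5\right) \left(-2\right) \left(-4\right) - 19\right) = \left(-5 + \left(2 + 4\right) 3\right) \left(10 \left(-4\right) - 19\right) = \left(-5 + 6 \cdot 3\right) \left(-40 - 19\right) = \left(-5 + 18\right) \left(-59\right) = 13 \left(-59\right) = -767$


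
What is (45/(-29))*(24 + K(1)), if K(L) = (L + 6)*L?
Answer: -1395/29 ≈ -48.103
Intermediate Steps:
K(L) = L*(6 + L) (K(L) = (6 + L)*L = L*(6 + L))
(45/(-29))*(24 + K(1)) = (45/(-29))*(24 + 1*(6 + 1)) = (45*(-1/29))*(24 + 1*7) = -45*(24 + 7)/29 = -45/29*31 = -1395/29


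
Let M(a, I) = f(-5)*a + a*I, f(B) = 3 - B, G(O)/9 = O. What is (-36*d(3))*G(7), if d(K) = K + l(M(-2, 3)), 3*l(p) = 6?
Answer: -11340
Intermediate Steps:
G(O) = 9*O
M(a, I) = 8*a + I*a (M(a, I) = (3 - 1*(-5))*a + a*I = (3 + 5)*a + I*a = 8*a + I*a)
l(p) = 2 (l(p) = (⅓)*6 = 2)
d(K) = 2 + K (d(K) = K + 2 = 2 + K)
(-36*d(3))*G(7) = (-36*(2 + 3))*(9*7) = -36*5*63 = -180*63 = -11340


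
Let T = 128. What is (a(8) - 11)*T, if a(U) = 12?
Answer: 128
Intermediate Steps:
(a(8) - 11)*T = (12 - 11)*128 = 1*128 = 128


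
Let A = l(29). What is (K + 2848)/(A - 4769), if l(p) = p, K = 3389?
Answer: -2079/1580 ≈ -1.3158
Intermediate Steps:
A = 29
(K + 2848)/(A - 4769) = (3389 + 2848)/(29 - 4769) = 6237/(-4740) = 6237*(-1/4740) = -2079/1580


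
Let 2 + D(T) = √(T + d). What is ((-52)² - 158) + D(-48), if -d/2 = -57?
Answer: 2544 + √66 ≈ 2552.1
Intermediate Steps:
d = 114 (d = -2*(-57) = 114)
D(T) = -2 + √(114 + T) (D(T) = -2 + √(T + 114) = -2 + √(114 + T))
((-52)² - 158) + D(-48) = ((-52)² - 158) + (-2 + √(114 - 48)) = (2704 - 158) + (-2 + √66) = 2546 + (-2 + √66) = 2544 + √66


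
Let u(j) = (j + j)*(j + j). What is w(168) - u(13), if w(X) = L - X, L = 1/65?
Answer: -54859/65 ≈ -843.98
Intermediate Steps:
L = 1/65 ≈ 0.015385
u(j) = 4*j² (u(j) = (2*j)*(2*j) = 4*j²)
w(X) = 1/65 - X
w(168) - u(13) = (1/65 - 1*168) - 4*13² = (1/65 - 168) - 4*169 = -10919/65 - 1*676 = -10919/65 - 676 = -54859/65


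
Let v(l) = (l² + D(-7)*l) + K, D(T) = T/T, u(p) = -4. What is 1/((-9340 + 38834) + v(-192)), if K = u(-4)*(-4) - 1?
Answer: 1/66181 ≈ 1.5110e-5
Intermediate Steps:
D(T) = 1
K = 15 (K = -4*(-4) - 1 = 16 - 1 = 15)
v(l) = 15 + l + l² (v(l) = (l² + 1*l) + 15 = (l² + l) + 15 = (l + l²) + 15 = 15 + l + l²)
1/((-9340 + 38834) + v(-192)) = 1/((-9340 + 38834) + (15 - 192 + (-192)²)) = 1/(29494 + (15 - 192 + 36864)) = 1/(29494 + 36687) = 1/66181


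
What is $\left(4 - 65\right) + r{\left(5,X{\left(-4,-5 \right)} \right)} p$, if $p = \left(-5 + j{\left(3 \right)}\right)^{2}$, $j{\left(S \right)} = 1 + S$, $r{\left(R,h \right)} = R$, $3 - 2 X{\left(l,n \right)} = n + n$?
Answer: $-56$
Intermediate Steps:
$X{\left(l,n \right)} = \frac{3}{2} - n$ ($X{\left(l,n \right)} = \frac{3}{2} - \frac{n + n}{2} = \frac{3}{2} - \frac{2 n}{2} = \frac{3}{2} - n$)
$p = 1$ ($p = \left(-5 + \left(1 + 3\right)\right)^{2} = \left(-5 + 4\right)^{2} = \left(-1\right)^{2} = 1$)
$\left(4 - 65\right) + r{\left(5,X{\left(-4,-5 \right)} \right)} p = \left(4 - 65\right) + 5 \cdot 1 = -61 + 5 = -56$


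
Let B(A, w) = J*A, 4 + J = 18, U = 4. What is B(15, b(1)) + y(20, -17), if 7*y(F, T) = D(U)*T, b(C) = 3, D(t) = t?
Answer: 1402/7 ≈ 200.29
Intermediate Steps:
y(F, T) = 4*T/7 (y(F, T) = (4*T)/7 = 4*T/7)
J = 14 (J = -4 + 18 = 14)
B(A, w) = 14*A
B(15, b(1)) + y(20, -17) = 14*15 + (4/7)*(-17) = 210 - 68/7 = 1402/7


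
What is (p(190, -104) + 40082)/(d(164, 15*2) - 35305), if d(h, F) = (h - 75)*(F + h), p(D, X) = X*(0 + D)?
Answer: -6774/6013 ≈ -1.1266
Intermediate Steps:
p(D, X) = D*X (p(D, X) = X*D = D*X)
d(h, F) = (-75 + h)*(F + h)
(p(190, -104) + 40082)/(d(164, 15*2) - 35305) = (190*(-104) + 40082)/((164² - 1125*2 - 75*164 + (15*2)*164) - 35305) = (-19760 + 40082)/((26896 - 75*30 - 12300 + 30*164) - 35305) = 20322/((26896 - 2250 - 12300 + 4920) - 35305) = 20322/(17266 - 35305) = 20322/(-18039) = 20322*(-1/18039) = -6774/6013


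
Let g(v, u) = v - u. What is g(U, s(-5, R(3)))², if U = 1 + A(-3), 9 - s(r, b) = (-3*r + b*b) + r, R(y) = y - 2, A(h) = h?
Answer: 0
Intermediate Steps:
R(y) = -2 + y
s(r, b) = 9 - b² + 2*r (s(r, b) = 9 - ((-3*r + b*b) + r) = 9 - ((-3*r + b²) + r) = 9 - ((b² - 3*r) + r) = 9 - (b² - 2*r) = 9 + (-b² + 2*r) = 9 - b² + 2*r)
U = -2 (U = 1 - 3 = -2)
g(U, s(-5, R(3)))² = (-2 - (9 - (-2 + 3)² + 2*(-5)))² = (-2 - (9 - 1*1² - 10))² = (-2 - (9 - 1*1 - 10))² = (-2 - (9 - 1 - 10))² = (-2 - 1*(-2))² = (-2 + 2)² = 0² = 0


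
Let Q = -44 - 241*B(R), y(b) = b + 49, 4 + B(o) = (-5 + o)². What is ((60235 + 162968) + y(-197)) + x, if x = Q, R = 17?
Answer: 189271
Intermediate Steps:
B(o) = -4 + (-5 + o)²
y(b) = 49 + b
Q = -33784 (Q = -44 - 241*(-4 + (-5 + 17)²) = -44 - 241*(-4 + 12²) = -44 - 241*(-4 + 144) = -44 - 241*140 = -44 - 33740 = -33784)
x = -33784
((60235 + 162968) + y(-197)) + x = ((60235 + 162968) + (49 - 197)) - 33784 = (223203 - 148) - 33784 = 223055 - 33784 = 189271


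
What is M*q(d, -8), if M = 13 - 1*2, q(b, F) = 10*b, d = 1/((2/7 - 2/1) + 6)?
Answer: 77/3 ≈ 25.667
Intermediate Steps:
d = 7/30 (d = 1/((2*(1/7) - 2*1) + 6) = 1/((2/7 - 2) + 6) = 1/(-12/7 + 6) = 1/(30/7) = 7/30 ≈ 0.23333)
M = 11 (M = 13 - 2 = 11)
M*q(d, -8) = 11*(10*(7/30)) = 11*(7/3) = 77/3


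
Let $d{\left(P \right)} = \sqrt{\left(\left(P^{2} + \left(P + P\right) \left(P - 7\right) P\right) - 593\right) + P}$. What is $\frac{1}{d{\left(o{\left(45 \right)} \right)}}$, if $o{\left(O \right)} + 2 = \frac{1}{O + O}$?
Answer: $- \frac{135 i \sqrt{1206763870}}{120676387} \approx - 0.038862 i$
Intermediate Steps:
$o{\left(O \right)} = -2 + \frac{1}{2 O}$ ($o{\left(O \right)} = -2 + \frac{1}{O + O} = -2 + \frac{1}{2 O}$)
$d{\left(P \right)} = \sqrt{-593 + P + P^{2} + 2 P^{2} \left(-7 + P\right)}$ ($d{\left(P \right)} = \sqrt{\left(\left(P^{2} + 2 P \left(-7 + P\right) P\right) - 593\right) + P} = \sqrt{\left(\left(P^{2} + 2 P^{2} \left(-7 + P\right)\right) - 593\right) + P} = \sqrt{\left(-593 + P^{2} + 2 P^{2} \left(-7 + P\right)\right) + P} = \sqrt{-593 + P + P^{2} + 2 P^{2} \left(-7 + P\right)}$)
$\frac{1}{d{\left(o{\left(45 \right)} \right)}} = \frac{1}{\sqrt{-593 - \left(2 - \frac{1}{2 \cdot 45}\right) - 13 \left(-2 + \frac{1}{2 \cdot 45}\right)^{2} + 2 \left(-2 + \frac{1}{2 \cdot 45}\right)^{3}}} = \frac{1}{\sqrt{-593 + \left(-2 + \frac{1}{2} \cdot \frac{1}{45}\right) - 13 \left(-2 + \frac{1}{2} \cdot \frac{1}{45}\right)^{2} + 2 \left(-2 + \frac{1}{2} \cdot \frac{1}{45}\right)^{3}}} = \frac{1}{\sqrt{-593 + \left(-2 + \frac{1}{90}\right) - 13 \left(-2 + \frac{1}{90}\right)^{2} + 2 \left(-2 + \frac{1}{90}\right)^{3}}} = \frac{1}{\sqrt{-593 - \frac{179}{90} - 13 \left(- \frac{179}{90}\right)^{2} + 2 \left(- \frac{179}{90}\right)^{3}}} = \frac{1}{\sqrt{-593 - \frac{179}{90} - \frac{416533}{8100} + 2 \left(- \frac{5735339}{729000}\right)}} = \frac{1}{\sqrt{-593 - \frac{179}{90} - \frac{416533}{8100} - \frac{5735339}{364500}}} = \frac{1}{\sqrt{- \frac{120676387}{182250}}} = \frac{1}{\frac{1}{1350} i \sqrt{1206763870}} = - \frac{135 i \sqrt{1206763870}}{120676387}$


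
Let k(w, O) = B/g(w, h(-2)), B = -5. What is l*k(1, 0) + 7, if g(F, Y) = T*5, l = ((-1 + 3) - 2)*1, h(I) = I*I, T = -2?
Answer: 7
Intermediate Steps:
h(I) = I²
l = 0 (l = (2 - 2)*1 = 0*1 = 0)
g(F, Y) = -10 (g(F, Y) = -2*5 = -10)
k(w, O) = ½ (k(w, O) = -5/(-10) = -5*(-⅒) = ½)
l*k(1, 0) + 7 = 0*(½) + 7 = 0 + 7 = 7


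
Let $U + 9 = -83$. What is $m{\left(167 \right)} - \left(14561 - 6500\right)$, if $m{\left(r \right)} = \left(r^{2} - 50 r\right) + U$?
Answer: $11386$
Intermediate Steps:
$U = -92$ ($U = -9 - 83 = -92$)
$m{\left(r \right)} = -92 + r^{2} - 50 r$ ($m{\left(r \right)} = \left(r^{2} - 50 r\right) - 92 = -92 + r^{2} - 50 r$)
$m{\left(167 \right)} - \left(14561 - 6500\right) = \left(-92 + 167^{2} - 8350\right) - \left(14561 - 6500\right) = \left(-92 + 27889 - 8350\right) - 8061 = 19447 - 8061 = 11386$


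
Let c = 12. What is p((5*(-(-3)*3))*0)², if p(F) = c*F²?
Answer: 0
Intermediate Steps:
p(F) = 12*F²
p((5*(-(-3)*3))*0)² = (12*((5*(-(-3)*3))*0)²)² = (12*((5*(-3*(-1)*3))*0)²)² = (12*((5*(3*3))*0)²)² = (12*((5*9)*0)²)² = (12*(45*0)²)² = (12*0²)² = (12*0)² = 0² = 0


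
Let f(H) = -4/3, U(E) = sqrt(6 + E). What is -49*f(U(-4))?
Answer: 196/3 ≈ 65.333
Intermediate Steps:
f(H) = -4/3 (f(H) = -4*1/3 = -4/3)
-49*f(U(-4)) = -49*(-4/3) = 196/3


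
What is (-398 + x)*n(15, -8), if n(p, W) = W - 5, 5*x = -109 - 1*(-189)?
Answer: 4966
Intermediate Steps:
x = 16 (x = (-109 - 1*(-189))/5 = (-109 + 189)/5 = (⅕)*80 = 16)
n(p, W) = -5 + W
(-398 + x)*n(15, -8) = (-398 + 16)*(-5 - 8) = -382*(-13) = 4966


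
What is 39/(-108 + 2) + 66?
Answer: 6957/106 ≈ 65.632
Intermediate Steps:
39/(-108 + 2) + 66 = 39/(-106) + 66 = 39*(-1/106) + 66 = -39/106 + 66 = 6957/106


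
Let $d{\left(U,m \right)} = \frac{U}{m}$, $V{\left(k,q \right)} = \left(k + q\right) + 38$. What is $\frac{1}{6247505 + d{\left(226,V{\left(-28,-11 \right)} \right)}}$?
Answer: $\frac{1}{6247279} \approx 1.6007 \cdot 10^{-7}$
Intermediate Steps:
$V{\left(k,q \right)} = 38 + k + q$
$\frac{1}{6247505 + d{\left(226,V{\left(-28,-11 \right)} \right)}} = \frac{1}{6247505 + \frac{226}{38 - 28 - 11}} = \frac{1}{6247505 + \frac{226}{-1}} = \frac{1}{6247505 + 226 \left(-1\right)} = \frac{1}{6247505 - 226} = \frac{1}{6247279}$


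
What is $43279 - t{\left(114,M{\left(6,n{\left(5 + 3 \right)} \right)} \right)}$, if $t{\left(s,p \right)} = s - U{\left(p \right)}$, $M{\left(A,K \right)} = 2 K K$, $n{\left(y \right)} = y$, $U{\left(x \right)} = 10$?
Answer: $43175$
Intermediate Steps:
$M{\left(A,K \right)} = 2 K^{2}$
$t{\left(s,p \right)} = -10 + s$ ($t{\left(s,p \right)} = s - 10 = -10 + s$)
$43279 - t{\left(114,M{\left(6,n{\left(5 + 3 \right)} \right)} \right)} = 43279 - \left(-10 + 114\right) = 43279 - 104 = 43175$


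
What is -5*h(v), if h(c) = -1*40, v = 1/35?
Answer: 200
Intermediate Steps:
v = 1/35 ≈ 0.028571
h(c) = -40
-5*h(v) = -5*(-40) = 200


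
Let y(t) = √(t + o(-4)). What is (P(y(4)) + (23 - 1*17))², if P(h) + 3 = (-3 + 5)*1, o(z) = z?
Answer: 25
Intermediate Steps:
y(t) = √(-4 + t) (y(t) = √(t - 4) = √(-4 + t))
P(h) = -1 (P(h) = -3 + (-3 + 5)*1 = -3 + 2*1 = -3 + 2 = -1)
(P(y(4)) + (23 - 1*17))² = (-1 + (23 - 1*17))² = (-1 + (23 - 17))² = (-1 + 6)² = 5² = 25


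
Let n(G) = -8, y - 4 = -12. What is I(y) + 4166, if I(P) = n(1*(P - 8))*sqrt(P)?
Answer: 4166 - 16*I*sqrt(2) ≈ 4166.0 - 22.627*I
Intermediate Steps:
y = -8 (y = 4 - 12 = -8)
I(P) = -8*sqrt(P)
I(y) + 4166 = -16*I*sqrt(2) + 4166 = 4166 - 16*I*sqrt(2)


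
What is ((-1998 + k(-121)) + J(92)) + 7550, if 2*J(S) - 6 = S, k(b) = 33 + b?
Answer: 5513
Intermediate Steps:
J(S) = 3 + S/2
((-1998 + k(-121)) + J(92)) + 7550 = ((-1998 + (33 - 121)) + (3 + (1/2)*92)) + 7550 = ((-1998 - 88) + (3 + 46)) + 7550 = (-2086 + 49) + 7550 = -2037 + 7550 = 5513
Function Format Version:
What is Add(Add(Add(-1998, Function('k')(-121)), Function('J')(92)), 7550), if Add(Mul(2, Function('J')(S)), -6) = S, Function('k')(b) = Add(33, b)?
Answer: 5513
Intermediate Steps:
Function('J')(S) = Add(3, Mul(Rational(1, 2), S))
Add(Add(Add(-1998, Function('k')(-121)), Function('J')(92)), 7550) = Add(Add(Add(-1998, Add(33, -121)), Add(3, Mul(Rational(1, 2), 92))), 7550) = Add(Add(Add(-1998, -88), Add(3, 46)), 7550) = Add(Add(-2086, 49), 7550) = Add(-2037, 7550) = 5513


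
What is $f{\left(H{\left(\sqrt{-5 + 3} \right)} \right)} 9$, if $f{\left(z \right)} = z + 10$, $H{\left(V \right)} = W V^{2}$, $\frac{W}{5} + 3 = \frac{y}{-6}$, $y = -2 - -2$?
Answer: $360$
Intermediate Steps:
$y = 0$ ($y = -2 + 2 = 0$)
$W = -15$ ($W = -15 + 5 \frac{0}{-6} = -15 + 5 \cdot 0 \left(- \frac{1}{6}\right) = -15 + 5 \cdot 0 = -15 + 0 = -15$)
$H{\left(V \right)} = - 15 V^{2}$
$f{\left(z \right)} = 10 + z$
$f{\left(H{\left(\sqrt{-5 + 3} \right)} \right)} 9 = \left(10 - 15 \left(\sqrt{-5 + 3}\right)^{2}\right) 9 = \left(10 - 15 \left(\sqrt{-2}\right)^{2}\right) 9 = \left(10 - 15 \left(i \sqrt{2}\right)^{2}\right) 9 = \left(10 - -30\right) 9 = \left(10 + 30\right) 9 = 40 \cdot 9 = 360$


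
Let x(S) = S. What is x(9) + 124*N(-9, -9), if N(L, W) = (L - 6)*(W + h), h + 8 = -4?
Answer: 39069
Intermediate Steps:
h = -12 (h = -8 - 4 = -12)
N(L, W) = (-12 + W)*(-6 + L) (N(L, W) = (L - 6)*(W - 12) = (-6 + L)*(-12 + W) = (-12 + W)*(-6 + L))
x(9) + 124*N(-9, -9) = 9 + 124*(72 - 12*(-9) - 6*(-9) - 9*(-9)) = 9 + 124*(72 + 108 + 54 + 81) = 9 + 124*315 = 9 + 39060 = 39069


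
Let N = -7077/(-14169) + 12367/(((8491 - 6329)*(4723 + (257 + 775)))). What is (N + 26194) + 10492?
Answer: 2155883305167811/58765030130 ≈ 36687.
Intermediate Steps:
N = 29409818631/58765030130 (N = -7077*(-1/14169) + 12367/((2162*(4723 + 1032))) = 2359/4723 + 12367/((2162*5755)) = 2359/4723 + 12367/12442310 = 29409818631/58765030130 ≈ 0.50046)
(N + 26194) + 10492 = (29409818631/58765030130 + 26194) + 10492 = 1539320609043851/58765030130 + 10492 = 2155883305167811/58765030130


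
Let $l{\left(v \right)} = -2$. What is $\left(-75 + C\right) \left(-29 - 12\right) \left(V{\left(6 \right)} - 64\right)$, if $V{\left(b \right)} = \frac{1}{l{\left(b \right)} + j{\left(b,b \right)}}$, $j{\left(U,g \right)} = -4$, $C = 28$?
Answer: $- \frac{741895}{6} \approx -1.2365 \cdot 10^{5}$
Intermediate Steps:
$V{\left(b \right)} = - \frac{1}{6}$ ($V{\left(b \right)} = \frac{1}{-2 - 4} = \frac{1}{-6} = - \frac{1}{6}$)
$\left(-75 + C\right) \left(-29 - 12\right) \left(V{\left(6 \right)} - 64\right) = \left(-75 + 28\right) \left(-29 - 12\right) \left(- \frac{1}{6} - 64\right) = \left(-47\right) \left(-41\right) \left(- \frac{385}{6}\right) = 1927 \left(- \frac{385}{6}\right) = - \frac{741895}{6}$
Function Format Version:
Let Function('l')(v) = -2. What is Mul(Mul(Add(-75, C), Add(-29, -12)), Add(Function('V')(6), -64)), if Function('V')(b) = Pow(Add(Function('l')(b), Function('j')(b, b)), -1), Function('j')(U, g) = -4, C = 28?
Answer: Rational(-741895, 6) ≈ -1.2365e+5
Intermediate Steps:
Function('V')(b) = Rational(-1, 6) (Function('V')(b) = Pow(Add(-2, -4), -1) = Pow(-6, -1) = Rational(-1, 6))
Mul(Mul(Add(-75, C), Add(-29, -12)), Add(Function('V')(6), -64)) = Mul(Mul(Add(-75, 28), Add(-29, -12)), Add(Rational(-1, 6), -64)) = Mul(Mul(-47, -41), Rational(-385, 6)) = Mul(1927, Rational(-385, 6)) = Rational(-741895, 6)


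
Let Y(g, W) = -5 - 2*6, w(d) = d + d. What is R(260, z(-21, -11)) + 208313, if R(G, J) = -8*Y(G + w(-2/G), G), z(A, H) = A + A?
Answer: 208449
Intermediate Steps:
z(A, H) = 2*A
w(d) = 2*d
Y(g, W) = -17 (Y(g, W) = -5 - 12 = -17)
R(G, J) = 136 (R(G, J) = -8*(-17) = 136)
R(260, z(-21, -11)) + 208313 = 136 + 208313 = 208449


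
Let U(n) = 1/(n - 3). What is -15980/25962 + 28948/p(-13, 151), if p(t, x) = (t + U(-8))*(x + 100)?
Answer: -368525369/39098772 ≈ -9.4255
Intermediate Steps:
U(n) = 1/(-3 + n)
p(t, x) = (100 + x)*(-1/11 + t) (p(t, x) = (t + 1/(-3 - 8))*(x + 100) = (t + 1/(-11))*(100 + x) = (t - 1/11)*(100 + x) = (-1/11 + t)*(100 + x) = (100 + x)*(-1/11 + t))
-15980/25962 + 28948/p(-13, 151) = -15980/25962 + 28948/(-100/11 + 100*(-13) - 1/11*151 - 13*151) = -15980*1/25962 + 28948/(-100/11 - 1300 - 151/11 - 1963) = -7990/12981 + 28948/(-36144/11) = -7990/12981 + 28948*(-11/36144) = -7990/12981 - 79607/9036 = -368525369/39098772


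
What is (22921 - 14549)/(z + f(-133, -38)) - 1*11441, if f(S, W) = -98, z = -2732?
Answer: -16193201/1415 ≈ -11444.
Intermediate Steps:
(22921 - 14549)/(z + f(-133, -38)) - 1*11441 = (22921 - 14549)/(-2732 - 98) - 1*11441 = 8372/(-2830) - 11441 = 8372*(-1/2830) - 11441 = -4186/1415 - 11441 = -16193201/1415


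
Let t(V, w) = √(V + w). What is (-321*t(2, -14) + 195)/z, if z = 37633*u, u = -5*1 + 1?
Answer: -195/150532 + 321*I*√3/75266 ≈ -0.0012954 + 0.007387*I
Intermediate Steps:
u = -4 (u = -5 + 1 = -4)
z = -150532 (z = 37633*(-4) = -150532)
(-321*t(2, -14) + 195)/z = (-321*√(2 - 14) + 195)/(-150532) = (-642*I*√3 + 195)*(-1/150532) = (195 - 642*I*√3)*(-1/150532) = -195/150532 + 321*I*√3/75266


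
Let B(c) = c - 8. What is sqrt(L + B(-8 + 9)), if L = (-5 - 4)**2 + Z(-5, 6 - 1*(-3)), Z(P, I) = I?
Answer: sqrt(83) ≈ 9.1104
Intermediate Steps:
L = 90 (L = (-5 - 4)**2 + (6 - 1*(-3)) = (-9)**2 + (6 + 3) = 81 + 9 = 90)
B(c) = -8 + c
sqrt(L + B(-8 + 9)) = sqrt(90 + (-8 + (-8 + 9))) = sqrt(90 + (-8 + 1)) = sqrt(90 - 7) = sqrt(83)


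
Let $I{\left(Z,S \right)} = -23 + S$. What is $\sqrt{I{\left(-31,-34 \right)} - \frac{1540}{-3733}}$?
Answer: $\frac{i \sqrt{788562653}}{3733} \approx 7.5225 i$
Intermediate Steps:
$\sqrt{I{\left(-31,-34 \right)} - \frac{1540}{-3733}} = \sqrt{\left(-23 - 34\right) - \frac{1540}{-3733}} = \sqrt{-57 - - \frac{1540}{3733}} = \sqrt{-57 + \frac{1540}{3733}} = \sqrt{- \frac{211241}{3733}} = \frac{i \sqrt{788562653}}{3733}$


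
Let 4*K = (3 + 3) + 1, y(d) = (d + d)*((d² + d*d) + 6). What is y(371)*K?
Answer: 357461468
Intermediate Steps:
y(d) = 2*d*(6 + 2*d²) (y(d) = (2*d)*((d² + d²) + 6) = (2*d)*(2*d² + 6) = (2*d)*(6 + 2*d²) = 2*d*(6 + 2*d²))
K = 7/4 (K = ((3 + 3) + 1)/4 = (6 + 1)/4 = (¼)*7 = 7/4 ≈ 1.7500)
y(371)*K = (4*371*(3 + 371²))*(7/4) = (4*371*(3 + 137641))*(7/4) = (4*371*137644)*(7/4) = 204263696*(7/4) = 357461468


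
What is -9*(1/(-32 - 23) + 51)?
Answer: -25236/55 ≈ -458.84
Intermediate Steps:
-9*(1/(-32 - 23) + 51) = -9*(1/(-55) + 51) = -9*(-1/55 + 51) = -9*2804/55 = -25236/55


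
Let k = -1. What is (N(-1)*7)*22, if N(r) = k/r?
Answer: 154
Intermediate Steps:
N(r) = -1/r
(N(-1)*7)*22 = (-1/(-1)*7)*22 = (-1*(-1)*7)*22 = (1*7)*22 = 7*22 = 154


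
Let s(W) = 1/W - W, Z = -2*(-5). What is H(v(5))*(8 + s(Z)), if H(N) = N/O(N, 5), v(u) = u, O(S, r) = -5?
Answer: 19/10 ≈ 1.9000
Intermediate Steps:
H(N) = -N/5 (H(N) = N/(-5) = N*(-⅕) = -N/5)
Z = 10
H(v(5))*(8 + s(Z)) = (-⅕*5)*(8 + (1/10 - 1*10)) = -(8 + (⅒ - 10)) = -(8 - 99/10) = -1*(-19/10) = 19/10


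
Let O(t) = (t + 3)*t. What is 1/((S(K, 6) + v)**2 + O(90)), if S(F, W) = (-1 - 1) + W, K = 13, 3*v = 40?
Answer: 9/78034 ≈ 0.00011533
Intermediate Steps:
v = 40/3 (v = (1/3)*40 = 40/3 ≈ 13.333)
S(F, W) = -2 + W
O(t) = t*(3 + t) (O(t) = (3 + t)*t = t*(3 + t))
1/((S(K, 6) + v)**2 + O(90)) = 1/(((-2 + 6) + 40/3)**2 + 90*(3 + 90)) = 1/((4 + 40/3)**2 + 90*93) = 1/((52/3)**2 + 8370) = 1/(2704/9 + 8370) = 1/(78034/9) = 9/78034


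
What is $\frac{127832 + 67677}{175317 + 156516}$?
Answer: $\frac{195509}{331833} \approx 0.58918$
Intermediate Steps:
$\frac{127832 + 67677}{175317 + 156516} = \frac{195509}{331833}$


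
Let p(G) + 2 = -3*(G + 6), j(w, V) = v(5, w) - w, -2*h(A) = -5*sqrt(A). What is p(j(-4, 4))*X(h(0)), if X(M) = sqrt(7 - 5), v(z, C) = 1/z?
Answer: -163*sqrt(2)/5 ≈ -46.103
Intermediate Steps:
h(A) = 5*sqrt(A)/2 (h(A) = -(-5)*sqrt(A)/2 = 5*sqrt(A)/2)
j(w, V) = 1/5 - w
X(M) = sqrt(2)
p(G) = -20 - 3*G (p(G) = -2 - 3*(G + 6) = -2 - 3*(6 + G) = -2 + (-18 - 3*G) = -20 - 3*G)
p(j(-4, 4))*X(h(0)) = (-20 - 3*(1/5 - 1*(-4)))*sqrt(2) = (-20 - 3*(1/5 + 4))*sqrt(2) = (-20 - 3*21/5)*sqrt(2) = (-20 - 63/5)*sqrt(2) = -163*sqrt(2)/5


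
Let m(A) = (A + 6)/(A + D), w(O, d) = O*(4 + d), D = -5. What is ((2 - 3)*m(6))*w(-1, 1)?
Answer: 60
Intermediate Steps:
m(A) = (6 + A)/(-5 + A) (m(A) = (A + 6)/(A - 5) = (6 + A)/(-5 + A))
((2 - 3)*m(6))*w(-1, 1) = ((2 - 3)*((6 + 6)/(-5 + 6)))*(-(4 + 1)) = (-12/1)*(-1*5) = -12*(-5) = 60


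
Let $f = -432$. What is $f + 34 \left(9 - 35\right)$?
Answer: $-1316$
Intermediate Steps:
$f + 34 \left(9 - 35\right) = -432 + 34 \left(9 - 35\right) = -432 + 34 \left(-26\right) = -432 - 884 = -1316$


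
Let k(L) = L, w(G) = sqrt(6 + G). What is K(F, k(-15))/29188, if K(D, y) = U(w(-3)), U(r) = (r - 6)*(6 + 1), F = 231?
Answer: -21/14594 + 7*sqrt(3)/29188 ≈ -0.0010236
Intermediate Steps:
U(r) = -42 + 7*r (U(r) = (-6 + r)*7 = -42 + 7*r)
K(D, y) = -42 + 7*sqrt(3) (K(D, y) = -42 + 7*sqrt(6 - 3) = -42 + 7*sqrt(3))
K(F, k(-15))/29188 = (-42 + 7*sqrt(3))/29188 = (-42 + 7*sqrt(3))*(1/29188) = -21/14594 + 7*sqrt(3)/29188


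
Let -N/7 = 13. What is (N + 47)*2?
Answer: -88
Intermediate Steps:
N = -91 (N = -7*13 = -91)
(N + 47)*2 = (-91 + 47)*2 = -44*2 = -88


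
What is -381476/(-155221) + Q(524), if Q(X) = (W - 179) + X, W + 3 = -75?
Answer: 41825483/155221 ≈ 269.46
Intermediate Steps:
W = -78 (W = -3 - 75 = -78)
Q(X) = -257 + X (Q(X) = (-78 - 179) + X = -257 + X)
-381476/(-155221) + Q(524) = -381476/(-155221) + (-257 + 524) = -381476*(-1/155221) + 267 = 381476/155221 + 267 = 41825483/155221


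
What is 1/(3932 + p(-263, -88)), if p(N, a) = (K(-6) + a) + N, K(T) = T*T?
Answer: 1/3617 ≈ 0.00027647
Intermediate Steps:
K(T) = T²
p(N, a) = 36 + N + a (p(N, a) = ((-6)² + a) + N = (36 + a) + N = 36 + N + a)
1/(3932 + p(-263, -88)) = 1/(3932 + (36 - 263 - 88)) = 1/(3932 - 315) = 1/3617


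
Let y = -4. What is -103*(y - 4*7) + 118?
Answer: 3414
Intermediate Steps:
-103*(y - 4*7) + 118 = -103*(-4 - 4*7) + 118 = -103*(-4 - 28) + 118 = -103*(-32) + 118 = 3296 + 118 = 3414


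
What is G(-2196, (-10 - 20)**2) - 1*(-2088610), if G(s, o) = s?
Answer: 2086414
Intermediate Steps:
G(-2196, (-10 - 20)**2) - 1*(-2088610) = -2196 - 1*(-2088610) = -2196 + 2088610 = 2086414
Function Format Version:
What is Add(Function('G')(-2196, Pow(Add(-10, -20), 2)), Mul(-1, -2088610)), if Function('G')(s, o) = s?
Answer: 2086414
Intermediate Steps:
Add(Function('G')(-2196, Pow(Add(-10, -20), 2)), Mul(-1, -2088610)) = Add(-2196, Mul(-1, -2088610)) = Add(-2196, 2088610) = 2086414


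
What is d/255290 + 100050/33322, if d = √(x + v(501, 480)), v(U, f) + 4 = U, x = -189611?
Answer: 50025/16661 + I*√189114/255290 ≈ 3.0025 + 0.0017034*I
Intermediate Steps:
v(U, f) = -4 + U
d = I*√189114 (d = √(-189611 + (-4 + 501)) = √(-189611 + 497) = √(-189114) = I*√189114 ≈ 434.87*I)
d/255290 + 100050/33322 = (I*√189114)/255290 + 100050/33322 = (I*√189114)*(1/255290) + 100050*(1/33322) = I*√189114/255290 + 50025/16661 = 50025/16661 + I*√189114/255290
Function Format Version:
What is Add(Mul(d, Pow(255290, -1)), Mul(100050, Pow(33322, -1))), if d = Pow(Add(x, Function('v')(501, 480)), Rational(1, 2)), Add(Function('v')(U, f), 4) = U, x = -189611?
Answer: Add(Rational(50025, 16661), Mul(Rational(1, 255290), I, Pow(189114, Rational(1, 2)))) ≈ Add(3.0025, Mul(0.0017034, I))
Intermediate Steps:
Function('v')(U, f) = Add(-4, U)
d = Mul(I, Pow(189114, Rational(1, 2))) (d = Pow(Add(-189611, Add(-4, 501)), Rational(1, 2)) = Pow(Add(-189611, 497), Rational(1, 2)) = Pow(-189114, Rational(1, 2)) = Mul(I, Pow(189114, Rational(1, 2))) ≈ Mul(434.87, I))
Add(Mul(d, Pow(255290, -1)), Mul(100050, Pow(33322, -1))) = Add(Mul(Mul(I, Pow(189114, Rational(1, 2))), Pow(255290, -1)), Mul(100050, Pow(33322, -1))) = Add(Mul(Mul(I, Pow(189114, Rational(1, 2))), Rational(1, 255290)), Mul(100050, Rational(1, 33322))) = Add(Mul(Rational(1, 255290), I, Pow(189114, Rational(1, 2))), Rational(50025, 16661)) = Add(Rational(50025, 16661), Mul(Rational(1, 255290), I, Pow(189114, Rational(1, 2))))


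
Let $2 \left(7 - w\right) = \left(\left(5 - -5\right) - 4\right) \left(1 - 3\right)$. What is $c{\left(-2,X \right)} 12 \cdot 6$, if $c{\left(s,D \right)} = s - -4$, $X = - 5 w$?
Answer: $144$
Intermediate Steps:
$w = 13$ ($w = 7 - \frac{\left(\left(5 - -5\right) - 4\right) \left(1 - 3\right)}{2} = 7 - \frac{\left(\left(5 + 5\right) - 4\right) \left(-2\right)}{2} = 7 - \frac{\left(10 - 4\right) \left(-2\right)}{2} = 7 - \frac{6 \left(-2\right)}{2} = 7 - -6 = 7 + 6 = 13$)
$X = -65$ ($X = \left(-5\right) 13 = -65$)
$c{\left(s,D \right)} = 4 + s$ ($c{\left(s,D \right)} = s + 4 = 4 + s$)
$c{\left(-2,X \right)} 12 \cdot 6 = \left(4 - 2\right) 12 \cdot 6 = 2 \cdot 12 \cdot 6 = 24 \cdot 6 = 144$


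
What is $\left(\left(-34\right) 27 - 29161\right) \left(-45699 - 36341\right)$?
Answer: $2467681160$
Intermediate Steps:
$\left(\left(-34\right) 27 - 29161\right) \left(-45699 - 36341\right) = \left(-918 - 29161\right) \left(-82040\right) = \left(-30079\right) \left(-82040\right) = 2467681160$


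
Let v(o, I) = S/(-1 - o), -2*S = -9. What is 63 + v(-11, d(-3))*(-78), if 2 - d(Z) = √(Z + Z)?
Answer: 279/10 ≈ 27.900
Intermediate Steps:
d(Z) = 2 - √2*√Z (d(Z) = 2 - √(Z + Z) = 2 - √(2*Z) = 2 - √2*√Z)
S = 9/2 (S = -½*(-9) = 9/2 ≈ 4.5000)
v(o, I) = 9/(2*(-1 - o))
63 + v(-11, d(-3))*(-78) = 63 - 9/(2 + 2*(-11))*(-78) = 63 - 9/(2 - 22)*(-78) = 63 - 9/(-20)*(-78) = 63 - 9*(-1/20)*(-78) = 63 + (9/20)*(-78) = 63 - 351/10 = 279/10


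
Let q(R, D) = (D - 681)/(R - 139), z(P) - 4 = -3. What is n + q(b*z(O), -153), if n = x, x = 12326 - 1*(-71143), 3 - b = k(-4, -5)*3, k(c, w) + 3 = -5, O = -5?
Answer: 4674681/56 ≈ 83477.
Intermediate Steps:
z(P) = 1 (z(P) = 4 - 3 = 1)
k(c, w) = -8 (k(c, w) = -3 - 5 = -8)
b = 27 (b = 3 - (-8)*3 = 3 - 1*(-24) = 3 + 24 = 27)
x = 83469 (x = 12326 + 71143 = 83469)
q(R, D) = (-681 + D)/(-139 + R)
n = 83469
n + q(b*z(O), -153) = 83469 + (-681 - 153)/(-139 + 27*1) = 83469 - 834/(-139 + 27) = 83469 - 834/(-112) = 83469 - 1/112*(-834) = 83469 + 417/56 = 4674681/56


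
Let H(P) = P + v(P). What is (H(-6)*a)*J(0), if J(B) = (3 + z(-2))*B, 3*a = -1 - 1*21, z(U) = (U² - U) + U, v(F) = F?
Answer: 0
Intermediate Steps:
z(U) = U²
a = -22/3 (a = (-1 - 1*21)/3 = (-1 - 21)/3 = (⅓)*(-22) = -22/3 ≈ -7.3333)
H(P) = 2*P (H(P) = P + P = 2*P)
J(B) = 7*B (J(B) = (3 + (-2)²)*B = (3 + 4)*B = 7*B)
(H(-6)*a)*J(0) = ((2*(-6))*(-22/3))*(7*0) = -12*(-22/3)*0 = 88*0 = 0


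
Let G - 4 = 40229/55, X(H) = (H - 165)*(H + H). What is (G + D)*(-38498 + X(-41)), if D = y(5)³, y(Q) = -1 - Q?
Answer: -617261814/55 ≈ -1.1223e+7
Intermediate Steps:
X(H) = 2*H*(-165 + H) (X(H) = (-165 + H)*(2*H) = 2*H*(-165 + H))
G = 40449/55 (G = 4 + 40229/55 = 40449/55 ≈ 735.44)
D = -216 (D = (-1 - 1*5)³ = (-1 - 5)³ = (-6)³ = -216)
(G + D)*(-38498 + X(-41)) = (40449/55 - 216)*(-38498 + 2*(-41)*(-165 - 41)) = 28569*(-38498 + 2*(-41)*(-206))/55 = 28569*(-38498 + 16892)/55 = (28569/55)*(-21606) = -617261814/55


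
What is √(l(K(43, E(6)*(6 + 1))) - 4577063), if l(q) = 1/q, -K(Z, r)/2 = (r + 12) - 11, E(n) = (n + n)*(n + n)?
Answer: I*√18639283506430/2018 ≈ 2139.4*I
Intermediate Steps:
E(n) = 4*n² (E(n) = (2*n)*(2*n) = 4*n²)
K(Z, r) = -2 - 2*r (K(Z, r) = -2*((r + 12) - 11) = -2*((12 + r) - 11) = -2*(1 + r) = -2 - 2*r)
√(l(K(43, E(6)*(6 + 1))) - 4577063) = √(1/(-2 - 2*4*6²*(6 + 1)) - 4577063) = √(1/(-2 - 2*4*36*7) - 4577063) = √(1/(-2 - 288*7) - 4577063) = √(1/(-2 - 2*1008) - 4577063) = √(1/(-2 - 2016) - 4577063) = √(1/(-2018) - 4577063) = √(-1/2018 - 4577063) = √(-9236513135/2018) = I*√18639283506430/2018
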